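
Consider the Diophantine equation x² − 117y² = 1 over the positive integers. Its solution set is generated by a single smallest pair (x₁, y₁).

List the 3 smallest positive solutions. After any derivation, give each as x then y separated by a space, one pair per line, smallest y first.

√117 → a₀=10, period (1,4,2,4,1,20); ℓ=6 even so k=5
k=0  a_k=10  p_k/q_k = 10/1
…
k=3  a_k=2  p_k/q_k = 119/11
k=4  a_k=4  p_k/q_k = 530/49
k=5  a_k=1  p_k/q_k = 649/60
→ (649, 60).  Check: 649²=421201, 117·60²=421200, difference 1.
(649+60√117)^2 = 842401 + 77880√117
(649+60√117)^3 = 1093435849 + 101088180√117

649 60
842401 77880
1093435849 101088180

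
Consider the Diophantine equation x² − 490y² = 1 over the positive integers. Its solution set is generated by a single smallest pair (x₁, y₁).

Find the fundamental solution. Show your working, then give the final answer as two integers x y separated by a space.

1039681 46968

√490 = [22; 7,2,1,4,4,4,1,2,7,44, …], period ℓ=10 (even) → k=9
step 0: (22, 1)  from 22·(1,0) + (0,1)
step 1: (155, 7)  from 7·(22,1) + (1,0)
step 2: (332, 15)  from 2·(155,7) + (22,1)
step 3: (487, 22)  from 1·(332,15) + (155,7)
…
step 5: (9607, 434)  from 4·(2280,103) + (487,22)
step 6: (40708, 1839)  from 4·(9607,434) + (2280,103)
step 7: (50315, 2273)  from 1·(40708,1839) + (9607,434)
step 8: (141338, 6385)  from 2·(50315,2273) + (40708,1839)
step 9: (1039681, 46968)  from 7·(141338,6385) + (50315,2273)
→ (1039681, 46968).  Check: 1039681²=1080936581761, 490·46968²=1080936581760, difference 1.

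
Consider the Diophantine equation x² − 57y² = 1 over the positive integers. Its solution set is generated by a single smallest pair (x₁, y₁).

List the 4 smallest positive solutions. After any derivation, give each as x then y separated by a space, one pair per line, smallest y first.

√57 → a₀=7, period (1,1,4,1,1,14); ℓ=6 even so k=5
i=0: a=7 ⇒ p=7, q=1
…
i=4: a=1 ⇒ p=83, q=11
i=5: a=1 ⇒ p=151, q=20
(x₁, y₁) = (151, 20);  151² − 57·20² = 1 ✓
(x_2, y_2) = (151·151 + 57·20·20, 151·20 + 20·151) = (45601, 6040)
(x_3, y_3) = (151·45601 + 57·20·6040, 151·6040 + 20·45601) = (13771351, 1824060)
(x_4, y_4) = (151·13771351 + 57·20·1824060, 151·1824060 + 20·13771351) = (4158902401, 550860080)

151 20
45601 6040
13771351 1824060
4158902401 550860080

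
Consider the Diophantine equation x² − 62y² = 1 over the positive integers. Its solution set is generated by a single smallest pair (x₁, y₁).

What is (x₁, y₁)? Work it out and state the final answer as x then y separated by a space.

63 8

√62 → a₀=7, period (1,6,1,14); ℓ=4 even so k=3
a_0=7:  p_0=7·1+0=7,  q_0=7·0+1=1
a_1=1:  p_1=1·7+1=8,  q_1=1·1+0=1
a_2=6:  p_2=6·8+7=55,  q_2=6·1+1=7
a_3=1:  p_3=1·55+8=63,  q_3=1·7+1=8
fundamental: x₁=63, y₁=8  (since 3969 − 62·64 = 1)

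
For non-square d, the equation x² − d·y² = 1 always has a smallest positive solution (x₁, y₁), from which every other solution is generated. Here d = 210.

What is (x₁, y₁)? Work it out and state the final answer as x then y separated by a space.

29 2

[14; 2,28] for √210; ℓ=2 ⇒ convergent index 1
step 0: (14, 1)  from 14·(1,0) + (0,1)
step 1: (29, 2)  from 2·(14,1) + (1,0)
→ (29, 2).  Check: 29²=841, 210·2²=840, difference 1.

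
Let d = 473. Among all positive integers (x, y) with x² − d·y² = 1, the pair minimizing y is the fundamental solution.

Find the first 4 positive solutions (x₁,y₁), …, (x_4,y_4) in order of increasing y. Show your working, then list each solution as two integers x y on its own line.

87 4
15137 696
2633751 121100
458257537 21070704

[21; 1,2,1,42] for √473; ℓ=4 ⇒ convergent index 3
k=0  a_k=21  p_k/q_k = 21/1
k=1  a_k=1  p_k/q_k = 22/1
k=2  a_k=2  p_k/q_k = 65/3
k=3  a_k=1  p_k/q_k = 87/4
fundamental: x₁=87, y₁=4  (since 7569 − 473·16 = 1)
(x_2, y_2) = (87·87 + 473·4·4, 87·4 + 4·87) = (15137, 696)
(x_3, y_3) = (87·15137 + 473·4·696, 87·696 + 4·15137) = (2633751, 121100)
(x_4, y_4) = (87·2633751 + 473·4·121100, 87·121100 + 4·2633751) = (458257537, 21070704)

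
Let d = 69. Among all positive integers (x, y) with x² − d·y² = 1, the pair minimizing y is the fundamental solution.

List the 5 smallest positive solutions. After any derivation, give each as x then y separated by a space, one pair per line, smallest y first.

√69 = [8; 3,3,1,4,1,3,3,16, …], period ℓ=8 (even) → k=7
step 0: (8, 1)  from 8·(1,0) + (0,1)
…
step 3: (108, 13)  from 1·(83,10) + (25,3)
…
step 5: (623, 75)  from 1·(515,62) + (108,13)
step 6: (2384, 287)  from 3·(623,75) + (515,62)
step 7: (7775, 936)  from 3·(2384,287) + (623,75)
fundamental: x₁=7775, y₁=936  (since 60450625 − 69·876096 = 1)
n=2: (7775,936)∘(7775,936) = (7775·7775+69·936·936, 7775·936+936·7775) = (120901249,14554800)
n=3: (120901249,14554800)∘(7775,936) = (7775·120901249+69·936·14554800, 7775·14554800+936·120901249) = (1880014414175,226327139064)
n=4: (1880014414175,226327139064)∘(7775,936) = (7775·1880014414175+69·936·226327139064, 7775·226327139064+936·1880014414175) = (29234224019520001,3519386997890400)
n=5: (29234224019520001,3519386997890400)∘(7775,936) = (7775·29234224019520001+69·936·3519386997890400, 7775·3519386997890400+936·29234224019520001) = (454592181623521601375,54726467590868580936)

7775 936
120901249 14554800
1880014414175 226327139064
29234224019520001 3519386997890400
454592181623521601375 54726467590868580936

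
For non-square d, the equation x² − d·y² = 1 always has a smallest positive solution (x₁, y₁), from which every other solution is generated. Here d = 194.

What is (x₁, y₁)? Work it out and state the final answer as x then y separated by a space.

195 14

√194 → a₀=13, period (1,12,1,26); ℓ=4 even so k=3
i=0: a=13 ⇒ p=13, q=1
…
i=2: a=12 ⇒ p=181, q=13
i=3: a=1 ⇒ p=195, q=14
→ (195, 14).  Check: 195²=38025, 194·14²=38024, difference 1.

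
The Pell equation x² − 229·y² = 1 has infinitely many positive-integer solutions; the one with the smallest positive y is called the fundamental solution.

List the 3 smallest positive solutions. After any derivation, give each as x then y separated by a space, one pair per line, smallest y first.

5848201 386460
68402909872801 4520191516920
800067931842043513801 52869977098885735380

√229 → a₀=15, period (7,1,1,7,30); ℓ=5 odd so k=9
step 0: (15, 1)  from 15·(1,0) + (0,1)
…
step 2: (121, 8)  from 1·(106,7) + (15,1)
…
step 4: (1710, 113)  from 7·(227,15) + (121,8)
…
step 7: (413926, 27353)  from 1·(362399,23948) + (51527,3405)
step 8: (776325, 51301)  from 1·(413926,27353) + (362399,23948)
step 9: (5848201, 386460)  from 7·(776325,51301) + (413926,27353)
fundamental: x₁=5848201, y₁=386460  (since 34201454936401 − 229·149351331600 = 1)
n=2: (5848201,386460)∘(5848201,386460) = (5848201·5848201+229·386460·386460, 5848201·386460+386460·5848201) = (68402909872801,4520191516920)
n=3: (68402909872801,4520191516920)∘(5848201,386460) = (5848201·68402909872801+229·386460·4520191516920, 5848201·4520191516920+386460·68402909872801) = (800067931842043513801,52869977098885735380)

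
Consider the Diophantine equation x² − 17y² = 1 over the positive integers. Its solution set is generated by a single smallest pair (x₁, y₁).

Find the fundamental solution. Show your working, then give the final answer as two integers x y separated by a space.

33 8

d=17: √d = [4; 8] (ℓ=1, odd), read p_1/q_1
i=0: a=4 ⇒ p=4, q=1
i=1: a=8 ⇒ p=33, q=8
→ (33, 8).  Check: 33²=1089, 17·8²=1088, difference 1.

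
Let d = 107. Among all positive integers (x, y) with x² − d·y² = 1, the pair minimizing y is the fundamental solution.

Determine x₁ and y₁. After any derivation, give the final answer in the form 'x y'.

962 93

d=107: √d = [10; 2,1,9,1,2,20] (ℓ=6, even), read p_5/q_5
k=0  a_k=10  p_k/q_k = 10/1
k=1  a_k=2  p_k/q_k = 21/2
k=2  a_k=1  p_k/q_k = 31/3
k=3  a_k=9  p_k/q_k = 300/29
k=4  a_k=1  p_k/q_k = 331/32
k=5  a_k=2  p_k/q_k = 962/93
(x₁, y₁) = (962, 93);  962² − 107·93² = 1 ✓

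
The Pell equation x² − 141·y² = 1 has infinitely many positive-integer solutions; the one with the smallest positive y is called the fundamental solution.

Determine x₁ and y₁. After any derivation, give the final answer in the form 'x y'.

95 8

d=141: √d = [11; 1,6,1,22] (ℓ=4, even), read p_3/q_3
k=0  a_k=11  p_k/q_k = 11/1
…
k=2  a_k=6  p_k/q_k = 83/7
k=3  a_k=1  p_k/q_k = 95/8
(x₁, y₁) = (95, 8);  95² − 141·8² = 1 ✓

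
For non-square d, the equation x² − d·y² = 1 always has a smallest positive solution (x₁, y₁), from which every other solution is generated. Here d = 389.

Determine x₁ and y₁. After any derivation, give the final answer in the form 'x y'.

d=389: √d = [19; 1,2,1,1,1,1,2,1,38] (ℓ=9, odd), read p_17/q_17
step 0: (19, 1)  from 19·(1,0) + (0,1)
…
step 3: (79, 4)  from 1·(59,3) + (20,1)
step 4: (138, 7)  from 1·(79,4) + (59,3)
step 5: (217, 11)  from 1·(138,7) + (79,4)
…
step 8: (1282, 65)  from 1·(927,47) + (355,18)
…
step 14: (556329, 28207)  from 1·(353911,17944) + (202418,10263)
…
step 16: (2376809, 120509)  from 2·(910240,46151) + (556329,28207)
step 17: (3287049, 166660)  from 1·(2376809,120509) + (910240,46151)
→ (3287049, 166660).  Check: 3287049²=10804691128401, 389·166660²=10804691128400, difference 1.

3287049 166660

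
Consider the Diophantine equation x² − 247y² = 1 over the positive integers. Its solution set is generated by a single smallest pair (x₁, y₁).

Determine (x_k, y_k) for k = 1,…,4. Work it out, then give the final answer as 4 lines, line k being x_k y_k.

√247 → a₀=15, period (1,2,1,1,9,1,9,1,1,2,1,30); ℓ=12 even so k=11
k=0  a_k=15  p_k/q_k = 15/1
k=1  a_k=1  p_k/q_k = 16/1
…
k=3  a_k=1  p_k/q_k = 63/4
…
k=5  a_k=9  p_k/q_k = 1053/67
…
k=7  a_k=9  p_k/q_k = 11520/733
k=8  a_k=1  p_k/q_k = 12683/807
k=9  a_k=1  p_k/q_k = 24203/1540
k=10  a_k=2  p_k/q_k = 61089/3887
k=11  a_k=1  p_k/q_k = 85292/5427
fundamental: x₁=85292, y₁=5427  (since 7274725264 − 247·29452329 = 1)
(85292+5427√247)^2 = 14549450527 + 925759368√247
(85292+5427√247)^3 = 2481903468612476 + 157919736025485√247
(85292+5427√247)^4 = 423373021275241155457 + 26938580249245573872√247

85292 5427
14549450527 925759368
2481903468612476 157919736025485
423373021275241155457 26938580249245573872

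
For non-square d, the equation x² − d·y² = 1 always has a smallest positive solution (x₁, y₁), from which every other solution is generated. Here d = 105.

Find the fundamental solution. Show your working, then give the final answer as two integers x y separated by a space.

√105 → a₀=10, period (4,20); ℓ=2 even so k=1
i=0: a=10 ⇒ p=10, q=1
i=1: a=4 ⇒ p=41, q=4
fundamental: x₁=41, y₁=4  (since 1681 − 105·16 = 1)

41 4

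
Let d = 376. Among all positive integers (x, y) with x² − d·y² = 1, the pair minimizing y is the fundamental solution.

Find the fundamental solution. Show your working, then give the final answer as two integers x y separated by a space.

√376 = [19; 2,1,1,3,1,…,1,2,38, …], period ℓ=16 (even) → k=15
a_0=19:  p_0=19·1+0=19,  q_0=19·0+1=1
a_1=2:  p_1=2·19+1=39,  q_1=2·1+0=2
a_2=1:  p_2=1·39+19=58,  q_2=1·2+1=3
…
a_4=3:  p_4=3·97+58=349,  q_4=3·5+3=18
a_5=1:  p_5=1·349+97=446,  q_5=1·18+5=23
a_6=2:  p_6=2·446+349=1241,  q_6=2·23+18=64
…
a_9=2:  p_9=2·12953+2928=28834,  q_9=2·668+151=1487
…
a_11=1:  p_11=1·70621+28834=99455,  q_11=1·3642+1487=5129
…
a_14=1:  p_14=1·468441+368986=837427,  q_14=1·24158+19029=43187
a_15=2:  p_15=2·837427+468441=2143295,  q_15=2·43187+24158=110532
→ (2143295, 110532).  Check: 2143295²=4593713457025, 376·110532²=4593713457024, difference 1.

2143295 110532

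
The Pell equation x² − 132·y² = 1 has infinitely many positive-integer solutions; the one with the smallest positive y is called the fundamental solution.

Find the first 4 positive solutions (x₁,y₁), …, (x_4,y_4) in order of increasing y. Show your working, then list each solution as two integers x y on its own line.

23 2
1057 92
48599 4230
2234497 194488

√132 → a₀=11, period (2,22); ℓ=2 even so k=1
i=0: a=11 ⇒ p=11, q=1
i=1: a=2 ⇒ p=23, q=2
fundamental: x₁=23, y₁=2  (since 529 − 132·4 = 1)
k=2:  x_2 = 23·23+132·2·2 = 1057,  y_2 = 23·2+2·23 = 92
k=3:  x_3 = 23·1057+132·2·92 = 48599,  y_3 = 23·92+2·1057 = 4230
k=4:  x_4 = 23·48599+132·2·4230 = 2234497,  y_4 = 23·4230+2·48599 = 194488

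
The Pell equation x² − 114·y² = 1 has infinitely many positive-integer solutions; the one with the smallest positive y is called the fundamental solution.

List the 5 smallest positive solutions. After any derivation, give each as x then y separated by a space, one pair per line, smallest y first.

√114 = [10; 1,2,10,2,1,20, …], period ℓ=6 (even) → k=5
i=0: a=10 ⇒ p=10, q=1
i=1: a=1 ⇒ p=11, q=1
i=2: a=2 ⇒ p=32, q=3
i=3: a=10 ⇒ p=331, q=31
i=4: a=2 ⇒ p=694, q=65
i=5: a=1 ⇒ p=1025, q=96
(x₁, y₁) = (1025, 96);  1025² − 114·96² = 1 ✓
n=2: (1025,96)∘(1025,96) = (1025·1025+114·96·96, 1025·96+96·1025) = (2101249,196800)
n=3: (2101249,196800)∘(1025,96) = (1025·2101249+114·96·196800, 1025·196800+96·2101249) = (4307559425,403439904)
n=4: (4307559425,403439904)∘(1025,96) = (1025·4307559425+114·96·403439904, 1025·403439904+96·4307559425) = (8830494720001,827051606400)
n=5: (8830494720001,827051606400)∘(1025,96) = (1025·8830494720001+114·96·827051606400, 1025·827051606400+96·8830494720001) = (18102509868442625,1695455389680096)

1025 96
2101249 196800
4307559425 403439904
8830494720001 827051606400
18102509868442625 1695455389680096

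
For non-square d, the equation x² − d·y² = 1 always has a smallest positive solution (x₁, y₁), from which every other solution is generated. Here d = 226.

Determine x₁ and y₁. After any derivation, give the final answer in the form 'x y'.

451 30

[15; 30] for √226; ℓ=1 ⇒ convergent index 1
i=0: a=15 ⇒ p=15, q=1
i=1: a=30 ⇒ p=451, q=30
(x₁, y₁) = (451, 30);  451² − 226·30² = 1 ✓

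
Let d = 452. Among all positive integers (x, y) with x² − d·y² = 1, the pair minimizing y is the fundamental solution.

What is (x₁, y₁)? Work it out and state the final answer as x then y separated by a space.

[21; 3,1,5,3,10,3,5,1,3,42] for √452; ℓ=10 ⇒ convergent index 9
step 0: (21, 1)  from 21·(1,0) + (0,1)
…
step 4: (1552, 73)  from 3·(489,23) + (85,4)
…
step 8: (313483, 14745)  from 1·(263904,12413) + (49579,2332)
step 9: (1204353, 56648)  from 3·(313483,14745) + (263904,12413)
fundamental: x₁=1204353, y₁=56648  (since 1450466148609 − 452·3208995904 = 1)

1204353 56648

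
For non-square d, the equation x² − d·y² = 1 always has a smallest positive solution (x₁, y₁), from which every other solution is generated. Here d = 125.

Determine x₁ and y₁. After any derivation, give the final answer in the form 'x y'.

930249 83204

[11; 5,1,1,5,22] for √125; ℓ=5 ⇒ convergent index 9
step 0: (11, 1)  from 11·(1,0) + (0,1)
step 1: (56, 5)  from 5·(11,1) + (1,0)
…
step 6: (76317, 6826)  from 5·(15127,1353) + (682,61)
…
step 8: (167761, 15005)  from 1·(91444,8179) + (76317,6826)
step 9: (930249, 83204)  from 5·(167761,15005) + (91444,8179)
fundamental: x₁=930249, y₁=83204  (since 865363202001 − 125·6922905616 = 1)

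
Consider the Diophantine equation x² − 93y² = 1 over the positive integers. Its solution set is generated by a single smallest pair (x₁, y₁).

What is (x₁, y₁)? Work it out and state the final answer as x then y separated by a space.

d=93: √d = [9; 1,1,1,4,6,4,1,1,1,18] (ℓ=10, even), read p_9/q_9
step 0: (9, 1)  from 9·(1,0) + (0,1)
…
step 2: (19, 2)  from 1·(10,1) + (9,1)
step 3: (29, 3)  from 1·(19,2) + (10,1)
…
step 7: (4330, 449)  from 1·(3491,362) + (839,87)
step 8: (7821, 811)  from 1·(4330,449) + (3491,362)
step 9: (12151, 1260)  from 1·(7821,811) + (4330,449)
→ (12151, 1260).  Check: 12151²=147646801, 93·1260²=147646800, difference 1.

12151 1260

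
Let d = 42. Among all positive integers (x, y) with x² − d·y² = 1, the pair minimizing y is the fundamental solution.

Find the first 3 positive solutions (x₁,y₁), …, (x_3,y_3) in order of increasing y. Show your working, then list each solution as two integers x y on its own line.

13 2
337 52
8749 1350

√42 = [6; 2,12, …], period ℓ=2 (even) → k=1
k=0  a_k=6  p_k/q_k = 6/1
k=1  a_k=2  p_k/q_k = 13/2
(x₁, y₁) = (13, 2);  13² − 42·2² = 1 ✓
(13+2√42)^2 = 337 + 52√42
(13+2√42)^3 = 8749 + 1350√42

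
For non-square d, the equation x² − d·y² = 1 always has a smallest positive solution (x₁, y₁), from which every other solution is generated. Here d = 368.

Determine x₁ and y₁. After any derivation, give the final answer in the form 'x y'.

d=368: √d = [19; 5,2,5,38] (ℓ=4, even), read p_3/q_3
i=0: a=19 ⇒ p=19, q=1
…
i=2: a=2 ⇒ p=211, q=11
i=3: a=5 ⇒ p=1151, q=60
(x₁, y₁) = (1151, 60);  1151² − 368·60² = 1 ✓

1151 60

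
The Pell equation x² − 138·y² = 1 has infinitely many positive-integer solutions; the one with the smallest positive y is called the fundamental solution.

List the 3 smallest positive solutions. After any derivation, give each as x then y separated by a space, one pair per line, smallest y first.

√138 → a₀=11, period (1,2,1,22); ℓ=4 even so k=3
i=0: a=11 ⇒ p=11, q=1
i=1: a=1 ⇒ p=12, q=1
i=2: a=2 ⇒ p=35, q=3
i=3: a=1 ⇒ p=47, q=4
→ (47, 4).  Check: 47²=2209, 138·4²=2208, difference 1.
(x_2, y_2) = (47·47 + 138·4·4, 47·4 + 4·47) = (4417, 376)
(x_3, y_3) = (47·4417 + 138·4·376, 47·376 + 4·4417) = (415151, 35340)

47 4
4417 376
415151 35340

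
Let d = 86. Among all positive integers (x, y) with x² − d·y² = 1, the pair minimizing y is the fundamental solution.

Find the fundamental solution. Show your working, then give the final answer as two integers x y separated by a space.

√86 → a₀=9, period (3,1,1,1,8,1,1,1,3,18); ℓ=10 even so k=9
a_0=9:  p_0=9·1+0=9,  q_0=9·0+1=1
…
a_3=1:  p_3=1·37+28=65,  q_3=1·4+3=7
…
a_5=8:  p_5=8·102+65=881,  q_5=8·11+7=95
…
a_7=1:  p_7=1·983+881=1864,  q_7=1·106+95=201
a_8=1:  p_8=1·1864+983=2847,  q_8=1·201+106=307
a_9=3:  p_9=3·2847+1864=10405,  q_9=3·307+201=1122
fundamental: x₁=10405, y₁=1122  (since 108264025 − 86·1258884 = 1)

10405 1122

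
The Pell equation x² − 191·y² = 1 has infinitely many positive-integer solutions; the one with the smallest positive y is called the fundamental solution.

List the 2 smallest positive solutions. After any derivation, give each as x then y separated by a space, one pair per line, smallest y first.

8994000 650783
161784071999999 11706284604000

d=191: √d = [13; 1,4,1,1,3,…,4,1,26] (ℓ=16, even), read p_15/q_15
a_0=13:  p_0=13·1+0=13,  q_0=13·0+1=1
…
a_2=4:  p_2=4·14+13=69,  q_2=4·1+1=5
…
a_5=3:  p_5=3·152+83=539,  q_5=3·11+6=39
a_6=2:  p_6=2·539+152=1230,  q_6=2·39+11=89
…
a_9=2:  p_9=2·40217+2999=83433,  q_9=2·2910+217=6037
…
a_11=3:  p_11=3·207083+83433=704682,  q_11=3·14984+6037=50989
a_12=1:  p_12=1·704682+207083=911765,  q_12=1·50989+14984=65973
a_13=1:  p_13=1·911765+704682=1616447,  q_13=1·65973+50989=116962
a_14=4:  p_14=4·1616447+911765=7377553,  q_14=4·116962+65973=533821
a_15=1:  p_15=1·7377553+1616447=8994000,  q_15=1·533821+116962=650783
(x₁, y₁) = (8994000, 650783);  8994000² − 191·650783² = 1 ✓
(x_2, y_2) = (8994000·8994000 + 191·650783·650783, 8994000·650783 + 650783·8994000) = (161784071999999, 11706284604000)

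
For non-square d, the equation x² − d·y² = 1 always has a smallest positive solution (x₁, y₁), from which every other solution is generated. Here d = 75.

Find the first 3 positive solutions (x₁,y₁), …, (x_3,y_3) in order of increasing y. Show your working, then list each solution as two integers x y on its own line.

26 3
1351 156
70226 8109

√75 = [8; 1,1,1,16, …], period ℓ=4 (even) → k=3
step 0: (8, 1)  from 8·(1,0) + (0,1)
…
step 2: (17, 2)  from 1·(9,1) + (8,1)
step 3: (26, 3)  from 1·(17,2) + (9,1)
fundamental: x₁=26, y₁=3  (since 676 − 75·9 = 1)
n=2: (26,3)∘(26,3) = (26·26+75·3·3, 26·3+3·26) = (1351,156)
n=3: (1351,156)∘(26,3) = (26·1351+75·3·156, 26·156+3·1351) = (70226,8109)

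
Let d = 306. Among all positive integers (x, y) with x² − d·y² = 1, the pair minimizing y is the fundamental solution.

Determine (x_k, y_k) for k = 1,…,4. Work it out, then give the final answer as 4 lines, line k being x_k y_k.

[17; 2,34] for √306; ℓ=2 ⇒ convergent index 1
k=0  a_k=17  p_k/q_k = 17/1
k=1  a_k=2  p_k/q_k = 35/2
(x₁, y₁) = (35, 2);  35² − 306·2² = 1 ✓
(x_2, y_2) = (35·35 + 306·2·2, 35·2 + 2·35) = (2449, 140)
(x_3, y_3) = (35·2449 + 306·2·140, 35·140 + 2·2449) = (171395, 9798)
(x_4, y_4) = (35·171395 + 306·2·9798, 35·9798 + 2·171395) = (11995201, 685720)

35 2
2449 140
171395 9798
11995201 685720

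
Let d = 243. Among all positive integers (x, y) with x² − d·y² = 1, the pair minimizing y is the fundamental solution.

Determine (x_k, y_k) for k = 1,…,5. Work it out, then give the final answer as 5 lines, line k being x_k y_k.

√243 = [15; 1,1,2,3,15,3,2,1,1,30, …], period ℓ=10 (even) → k=9
k=0  a_k=15  p_k/q_k = 15/1
…
k=2  a_k=1  p_k/q_k = 31/2
…
k=5  a_k=15  p_k/q_k = 4053/260
…
k=8  a_k=1  p_k/q_k = 41325/2651
k=9  a_k=1  p_k/q_k = 70226/4505
(x₁, y₁) = (70226, 4505);  70226² − 243·4505² = 1 ✓
k=2:  x_2 = 70226·70226+243·4505·4505 = 9863382151,  y_2 = 70226·4505+4505·70226 = 632736260
k=3:  x_3 = 70226·9863382151+243·4505·632736260 = 1385331749802026,  y_3 = 70226·632736260+4505·9863382151 = 88869073185015
k=4:  x_4 = 70226·1385331749802026+243·4505·88869073185015 = 194572614913330773601,  y_4 = 70226·88869073185015+4505·1385331749802026 = 12481839066348990520
k=5:  x_5 = 70226·194572614913330773601+243·4505·12481839066348990520 = 27328112908421802064005626,  y_5 = 70226·12481839066348990520+4505·194572614913330773601 = 1753099260457979343330025

70226 4505
9863382151 632736260
1385331749802026 88869073185015
194572614913330773601 12481839066348990520
27328112908421802064005626 1753099260457979343330025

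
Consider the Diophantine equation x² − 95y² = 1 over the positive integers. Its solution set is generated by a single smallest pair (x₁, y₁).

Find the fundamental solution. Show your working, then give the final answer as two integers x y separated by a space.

√95 = [9; 1,2,1,18, …], period ℓ=4 (even) → k=3
i=0: a=9 ⇒ p=9, q=1
…
i=2: a=2 ⇒ p=29, q=3
i=3: a=1 ⇒ p=39, q=4
→ (39, 4).  Check: 39²=1521, 95·4²=1520, difference 1.

39 4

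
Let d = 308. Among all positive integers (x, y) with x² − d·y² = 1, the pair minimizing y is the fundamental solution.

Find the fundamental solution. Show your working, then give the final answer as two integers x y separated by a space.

351 20

[17; 1,1,4,1,1,34] for √308; ℓ=6 ⇒ convergent index 5
k=0  a_k=17  p_k/q_k = 17/1
…
k=3  a_k=4  p_k/q_k = 158/9
k=4  a_k=1  p_k/q_k = 193/11
k=5  a_k=1  p_k/q_k = 351/20
→ (351, 20).  Check: 351²=123201, 308·20²=123200, difference 1.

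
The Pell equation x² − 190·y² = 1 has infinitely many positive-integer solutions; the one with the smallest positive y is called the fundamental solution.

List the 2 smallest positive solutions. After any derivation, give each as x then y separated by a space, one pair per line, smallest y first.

52021 3774
5412368881 392654508

√190 → a₀=13, period (1,3,1,1,1,…,3,1,26); ℓ=14 even so k=13
a_0=13:  p_0=13·1+0=13,  q_0=13·0+1=1
…
a_2=3:  p_2=3·14+13=55,  q_2=3·1+1=4
a_3=1:  p_3=1·55+14=69,  q_3=1·4+1=5
…
a_6=2:  p_6=2·193+124=510,  q_6=2·14+9=37
…
a_10=1:  p_10=1·4149+2936=7085,  q_10=1·301+213=514
…
a_12=3:  p_12=3·11234+7085=40787,  q_12=3·815+514=2959
a_13=1:  p_13=1·40787+11234=52021,  q_13=1·2959+815=3774
(x₁, y₁) = (52021, 3774);  52021² − 190·3774² = 1 ✓
(52021+3774√190)^2 = 5412368881 + 392654508√190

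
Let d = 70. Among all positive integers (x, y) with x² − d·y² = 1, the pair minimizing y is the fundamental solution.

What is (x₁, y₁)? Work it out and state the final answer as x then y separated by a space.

251 30

√70 → a₀=8, period (2,1,2,1,2,16); ℓ=6 even so k=5
a_0=8:  p_0=8·1+0=8,  q_0=8·0+1=1
a_1=2:  p_1=2·8+1=17,  q_1=2·1+0=2
a_2=1:  p_2=1·17+8=25,  q_2=1·2+1=3
…
a_4=1:  p_4=1·67+25=92,  q_4=1·8+3=11
a_5=2:  p_5=2·92+67=251,  q_5=2·11+8=30
(x₁, y₁) = (251, 30);  251² − 70·30² = 1 ✓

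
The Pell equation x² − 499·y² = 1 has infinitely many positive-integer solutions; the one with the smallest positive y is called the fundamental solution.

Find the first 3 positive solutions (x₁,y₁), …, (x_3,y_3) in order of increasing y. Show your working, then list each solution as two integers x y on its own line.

√499 = [22; 2,1,21,1,2,44, …], period ℓ=6 (even) → k=5
step 0: (22, 1)  from 22·(1,0) + (0,1)
step 1: (45, 2)  from 2·(22,1) + (1,0)
step 2: (67, 3)  from 1·(45,2) + (22,1)
…
step 4: (1519, 68)  from 1·(1452,65) + (67,3)
step 5: (4490, 201)  from 2·(1519,68) + (1452,65)
(x₁, y₁) = (4490, 201);  4490² − 499·201² = 1 ✓
n=2: (4490,201)∘(4490,201) = (4490·4490+499·201·201, 4490·201+201·4490) = (40320199,1804980)
n=3: (40320199,1804980)∘(4490,201) = (4490·40320199+499·201·1804980, 4490·1804980+201·40320199) = (362075382530,16208720199)

4490 201
40320199 1804980
362075382530 16208720199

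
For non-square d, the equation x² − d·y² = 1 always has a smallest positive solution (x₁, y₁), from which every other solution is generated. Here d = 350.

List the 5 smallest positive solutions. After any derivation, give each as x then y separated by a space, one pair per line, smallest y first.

d=350: √d = [18; 1,2,2,2,1,36] (ℓ=6, even), read p_5/q_5
step 0: (18, 1)  from 18·(1,0) + (0,1)
…
step 3: (131, 7)  from 2·(56,3) + (19,1)
step 4: (318, 17)  from 2·(131,7) + (56,3)
step 5: (449, 24)  from 1·(318,17) + (131,7)
→ (449, 24).  Check: 449²=201601, 350·24²=201600, difference 1.
(449+24√350)^2 = 403201 + 21552√350
(449+24√350)^3 = 362074049 + 19353672√350
(449+24√350)^4 = 325142092801 + 17379575904√350
(449+24√350)^5 = 291977237261249 + 15606839808120√350

449 24
403201 21552
362074049 19353672
325142092801 17379575904
291977237261249 15606839808120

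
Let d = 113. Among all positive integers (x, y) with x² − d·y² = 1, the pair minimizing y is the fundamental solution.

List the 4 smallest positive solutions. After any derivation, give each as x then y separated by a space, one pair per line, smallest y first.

√113 = [10; 1,1,1,2,2,1,1,1,20, …], period ℓ=9 (odd) → k=17
a_0=10:  p_0=10·1+0=10,  q_0=10·0+1=1
a_1=1:  p_1=1·10+1=11,  q_1=1·1+0=1
a_2=1:  p_2=1·11+10=21,  q_2=1·1+1=2
a_3=1:  p_3=1·21+11=32,  q_3=1·2+1=3
a_4=2:  p_4=2·32+21=85,  q_4=2·3+2=8
a_5=2:  p_5=2·85+32=202,  q_5=2·8+3=19
a_6=1:  p_6=1·202+85=287,  q_6=1·19+8=27
a_7=1:  p_7=1·287+202=489,  q_7=1·27+19=46
a_8=1:  p_8=1·489+287=776,  q_8=1·46+27=73
a_9=20:  p_9=20·776+489=16009,  q_9=20·73+46=1506
a_10=1:  p_10=1·16009+776=16785,  q_10=1·1506+73=1579
a_11=1:  p_11=1·16785+16009=32794,  q_11=1·1579+1506=3085
a_12=1:  p_12=1·32794+16785=49579,  q_12=1·3085+1579=4664
a_13=2:  p_13=2·49579+32794=131952,  q_13=2·4664+3085=12413
a_14=2:  p_14=2·131952+49579=313483,  q_14=2·12413+4664=29490
…
a_16=1:  p_16=1·445435+313483=758918,  q_16=1·41903+29490=71393
a_17=1:  p_17=1·758918+445435=1204353,  q_17=1·71393+41903=113296
fundamental: x₁=1204353, y₁=113296  (since 1450466148609 − 113·12835983616 = 1)
(1204353+113296√113)^2 = 2900932297217 + 272896754976√113
(1204353+113296√113)^3 = 6987493029899166849 + 657328051091107760√113
(1204353+113296√113)^4 = 16830816386073401651890177 + 1583310020631184911403584√113

1204353 113296
2900932297217 272896754976
6987493029899166849 657328051091107760
16830816386073401651890177 1583310020631184911403584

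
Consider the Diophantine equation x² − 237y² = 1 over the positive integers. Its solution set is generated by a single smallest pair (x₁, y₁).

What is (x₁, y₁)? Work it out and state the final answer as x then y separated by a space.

228151 14820

[15; 2,1,1,7,10,7,1,1,2,30] for √237; ℓ=10 ⇒ convergent index 9
i=0: a=15 ⇒ p=15, q=1
…
i=4: a=7 ⇒ p=585, q=38
…
i=7: a=1 ⇒ p=48001, q=3118
i=8: a=1 ⇒ p=90075, q=5851
i=9: a=2 ⇒ p=228151, q=14820
(x₁, y₁) = (228151, 14820);  228151² − 237·14820² = 1 ✓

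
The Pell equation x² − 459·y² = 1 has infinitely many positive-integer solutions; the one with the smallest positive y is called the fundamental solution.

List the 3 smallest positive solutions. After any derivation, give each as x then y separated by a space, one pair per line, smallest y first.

√459 = [21; 2,2,1,4,21,4,1,2,2,42, …], period ℓ=10 (even) → k=9
a_0=21:  p_0=21·1+0=21,  q_0=21·0+1=1
a_1=2:  p_1=2·21+1=43,  q_1=2·1+0=2
…
a_3=1:  p_3=1·107+43=150,  q_3=1·5+2=7
a_4=4:  p_4=4·150+107=707,  q_4=4·7+5=33
…
a_8=2:  p_8=2·75692+60695=212079,  q_8=2·3533+2833=9899
a_9=2:  p_9=2·212079+75692=499850,  q_9=2·9899+3533=23331
→ (499850, 23331).  Check: 499850²=249850022500, 459·23331²=249850022499, difference 1.
(x_2, y_2) = (499850·499850 + 459·23331·23331, 499850·23331 + 23331·499850) = (499700044999, 23324000700)
(x_3, y_3) = (499850·499700044999 + 459·23331·23324000700, 499850·23324000700 + 23331·499700044999) = (499550134985000450, 23317003499766669)

499850 23331
499700044999 23324000700
499550134985000450 23317003499766669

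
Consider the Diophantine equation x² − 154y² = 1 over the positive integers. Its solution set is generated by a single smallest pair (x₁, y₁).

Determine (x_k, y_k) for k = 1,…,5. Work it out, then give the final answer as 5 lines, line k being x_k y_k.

[12; 2,2,3,1,2,1,3,2,2,24] for √154; ℓ=10 ⇒ convergent index 9
step 0: (12, 1)  from 12·(1,0) + (0,1)
…
step 3: (211, 17)  from 3·(62,5) + (25,2)
…
step 5: (757, 61)  from 2·(273,22) + (211,17)
step 6: (1030, 83)  from 1·(757,61) + (273,22)
…
step 8: (8724, 703)  from 2·(3847,310) + (1030,83)
step 9: (21295, 1716)  from 2·(8724,703) + (3847,310)
→ (21295, 1716).  Check: 21295²=453477025, 154·1716²=453477024, difference 1.
n=2: (21295,1716)∘(21295,1716) = (21295·21295+154·1716·1716, 21295·1716+1716·21295) = (906954049,73084440)
n=3: (906954049,73084440)∘(21295,1716) = (21295·906954049+154·1716·73084440, 21295·73084440+1716·906954049) = (38627172925615,3112666297884)
n=4: (38627172925615,3112666297884)∘(21295,1716) = (21295·38627172925615+154·1716·3112666297884, 21295·3112666297884+1716·38627172925615) = (1645131293994988801,132568457553795120)
n=5: (1645131293994988801,132568457553795120)∘(21295,1716) = (21295·1645131293994988801+154·1716·132568457553795120, 21295·132568457553795120+1716·1645131293994988801) = (70066141772619400108975,5646090604103467862916)

21295 1716
906954049 73084440
38627172925615 3112666297884
1645131293994988801 132568457553795120
70066141772619400108975 5646090604103467862916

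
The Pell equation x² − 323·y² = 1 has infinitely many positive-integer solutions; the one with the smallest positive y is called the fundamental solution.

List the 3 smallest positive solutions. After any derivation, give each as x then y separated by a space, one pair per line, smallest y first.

18 1
647 36
23274 1295

d=323: √d = [17; 1,34] (ℓ=2, even), read p_1/q_1
i=0: a=17 ⇒ p=17, q=1
i=1: a=1 ⇒ p=18, q=1
→ (18, 1).  Check: 18²=324, 323·1²=323, difference 1.
(18+1√323)^2 = 647 + 36√323
(18+1√323)^3 = 23274 + 1295√323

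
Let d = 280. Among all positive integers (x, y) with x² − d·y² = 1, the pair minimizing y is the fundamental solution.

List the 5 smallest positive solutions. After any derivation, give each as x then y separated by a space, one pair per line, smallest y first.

d=280: √d = [16; 1,2,1,2,1,32] (ℓ=6, even), read p_5/q_5
a_0=16:  p_0=16·1+0=16,  q_0=16·0+1=1
a_1=1:  p_1=1·16+1=17,  q_1=1·1+0=1
a_2=2:  p_2=2·17+16=50,  q_2=2·1+1=3
…
a_4=2:  p_4=2·67+50=184,  q_4=2·4+3=11
a_5=1:  p_5=1·184+67=251,  q_5=1·11+4=15
fundamental: x₁=251, y₁=15  (since 63001 − 280·225 = 1)
(251+15√280)^2 = 126001 + 7530√280
(251+15√280)^3 = 63252251 + 3780045√280
(251+15√280)^4 = 31752504001 + 1897575060√280
(251+15√280)^5 = 15939693756251 + 952578900075√280

251 15
126001 7530
63252251 3780045
31752504001 1897575060
15939693756251 952578900075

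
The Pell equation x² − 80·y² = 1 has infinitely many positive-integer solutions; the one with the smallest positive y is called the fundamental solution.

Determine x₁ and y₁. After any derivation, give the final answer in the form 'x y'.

9 1

√80 = [8; 1,16, …], period ℓ=2 (even) → k=1
a_0=8:  p_0=8·1+0=8,  q_0=8·0+1=1
a_1=1:  p_1=1·8+1=9,  q_1=1·1+0=1
→ (9, 1).  Check: 9²=81, 80·1²=80, difference 1.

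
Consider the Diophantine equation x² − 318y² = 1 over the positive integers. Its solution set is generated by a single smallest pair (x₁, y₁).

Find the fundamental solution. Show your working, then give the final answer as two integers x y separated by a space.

d=318: √d = [17; 1,4,1,34] (ℓ=4, even), read p_3/q_3
i=0: a=17 ⇒ p=17, q=1
…
i=2: a=4 ⇒ p=89, q=5
i=3: a=1 ⇒ p=107, q=6
→ (107, 6).  Check: 107²=11449, 318·6²=11448, difference 1.

107 6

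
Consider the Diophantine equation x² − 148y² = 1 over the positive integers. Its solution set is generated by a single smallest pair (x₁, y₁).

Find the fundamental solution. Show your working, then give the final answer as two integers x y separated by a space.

73 6

√148 = [12; 6,24, …], period ℓ=2 (even) → k=1
k=0  a_k=12  p_k/q_k = 12/1
k=1  a_k=6  p_k/q_k = 73/6
(x₁, y₁) = (73, 6);  73² − 148·6² = 1 ✓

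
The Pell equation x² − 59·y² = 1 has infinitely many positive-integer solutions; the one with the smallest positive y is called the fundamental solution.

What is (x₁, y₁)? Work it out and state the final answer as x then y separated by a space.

√59 = [7; 1,2,7,2,1,14, …], period ℓ=6 (even) → k=5
a_0=7:  p_0=7·1+0=7,  q_0=7·0+1=1
…
a_2=2:  p_2=2·8+7=23,  q_2=2·1+1=3
…
a_4=2:  p_4=2·169+23=361,  q_4=2·22+3=47
a_5=1:  p_5=1·361+169=530,  q_5=1·47+22=69
→ (530, 69).  Check: 530²=280900, 59·69²=280899, difference 1.

530 69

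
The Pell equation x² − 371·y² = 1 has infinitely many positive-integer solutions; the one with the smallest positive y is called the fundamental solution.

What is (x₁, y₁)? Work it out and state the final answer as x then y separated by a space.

√371 = [19; 3,1,4,1,3,38, …], period ℓ=6 (even) → k=5
a_0=19:  p_0=19·1+0=19,  q_0=19·0+1=1
…
a_2=1:  p_2=1·58+19=77,  q_2=1·3+1=4
…
a_4=1:  p_4=1·366+77=443,  q_4=1·19+4=23
a_5=3:  p_5=3·443+366=1695,  q_5=3·23+19=88
fundamental: x₁=1695, y₁=88  (since 2873025 − 371·7744 = 1)

1695 88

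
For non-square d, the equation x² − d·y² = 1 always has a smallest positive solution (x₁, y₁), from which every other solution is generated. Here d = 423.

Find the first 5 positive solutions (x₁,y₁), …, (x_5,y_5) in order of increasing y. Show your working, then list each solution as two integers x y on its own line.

4607 224
42448897 2063936
391124132351 19017106080
3603817713033217 175223613357184
33205576016763929087 1614510354455987296

√423 = [20; 1,1,3,4,3,1,1,40, …], period ℓ=8 (even) → k=7
a_0=20:  p_0=20·1+0=20,  q_0=20·0+1=1
a_1=1:  p_1=1·20+1=21,  q_1=1·1+0=1
a_2=1:  p_2=1·21+20=41,  q_2=1·1+1=2
a_3=3:  p_3=3·41+21=144,  q_3=3·2+1=7
…
a_5=3:  p_5=3·617+144=1995,  q_5=3·30+7=97
a_6=1:  p_6=1·1995+617=2612,  q_6=1·97+30=127
a_7=1:  p_7=1·2612+1995=4607,  q_7=1·127+97=224
(x₁, y₁) = (4607, 224);  4607² − 423·224² = 1 ✓
n=2: (4607,224)∘(4607,224) = (4607·4607+423·224·224, 4607·224+224·4607) = (42448897,2063936)
n=3: (42448897,2063936)∘(4607,224) = (4607·42448897+423·224·2063936, 4607·2063936+224·42448897) = (391124132351,19017106080)
n=4: (391124132351,19017106080)∘(4607,224) = (4607·391124132351+423·224·19017106080, 4607·19017106080+224·391124132351) = (3603817713033217,175223613357184)
n=5: (3603817713033217,175223613357184)∘(4607,224) = (4607·3603817713033217+423·224·175223613357184, 4607·175223613357184+224·3603817713033217) = (33205576016763929087,1614510354455987296)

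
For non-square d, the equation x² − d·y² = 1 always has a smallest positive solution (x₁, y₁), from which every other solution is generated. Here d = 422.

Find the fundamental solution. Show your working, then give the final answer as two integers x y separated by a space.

√422 = [20; 1,1,5,2,1,…,1,1,40, …], period ℓ=14 (even) → k=13
k=0  a_k=20  p_k/q_k = 20/1
k=1  a_k=1  p_k/q_k = 21/1
k=2  a_k=1  p_k/q_k = 41/2
…
k=4  a_k=2  p_k/q_k = 493/24
k=5  a_k=1  p_k/q_k = 719/35
…
k=7  a_k=20  p_k/q_k = 53719/2615
k=8  a_k=3  p_k/q_k = 163807/7974
…
k=10  a_k=2  p_k/q_k = 598859/29152
k=11  a_k=5  p_k/q_k = 3211821/156349
k=12  a_k=1  p_k/q_k = 3810680/185501
k=13  a_k=1  p_k/q_k = 7022501/341850
fundamental: x₁=7022501, y₁=341850  (since 49315520295001 − 422·116861422500 = 1)

7022501 341850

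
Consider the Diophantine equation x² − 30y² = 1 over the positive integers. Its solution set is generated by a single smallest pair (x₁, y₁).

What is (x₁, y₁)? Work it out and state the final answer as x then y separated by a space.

√30 → a₀=5, period (2,10); ℓ=2 even so k=1
a_0=5:  p_0=5·1+0=5,  q_0=5·0+1=1
a_1=2:  p_1=2·5+1=11,  q_1=2·1+0=2
→ (11, 2).  Check: 11²=121, 30·2²=120, difference 1.

11 2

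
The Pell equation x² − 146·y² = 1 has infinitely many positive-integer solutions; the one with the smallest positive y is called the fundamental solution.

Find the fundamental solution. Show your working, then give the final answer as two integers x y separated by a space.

145 12

√146 → a₀=12, period (12,24); ℓ=2 even so k=1
k=0  a_k=12  p_k/q_k = 12/1
k=1  a_k=12  p_k/q_k = 145/12
→ (145, 12).  Check: 145²=21025, 146·12²=21024, difference 1.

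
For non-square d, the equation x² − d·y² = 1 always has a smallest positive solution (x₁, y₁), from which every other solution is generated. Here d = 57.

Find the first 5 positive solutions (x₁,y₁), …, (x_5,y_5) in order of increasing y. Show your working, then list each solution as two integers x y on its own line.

151 20
45601 6040
13771351 1824060
4158902401 550860080
1255974753751 166357920100

√57 = [7; 1,1,4,1,1,14, …], period ℓ=6 (even) → k=5
k=0  a_k=7  p_k/q_k = 7/1
k=1  a_k=1  p_k/q_k = 8/1
…
k=4  a_k=1  p_k/q_k = 83/11
k=5  a_k=1  p_k/q_k = 151/20
(x₁, y₁) = (151, 20);  151² − 57·20² = 1 ✓
k=2:  x_2 = 151·151+57·20·20 = 45601,  y_2 = 151·20+20·151 = 6040
k=3:  x_3 = 151·45601+57·20·6040 = 13771351,  y_3 = 151·6040+20·45601 = 1824060
k=4:  x_4 = 151·13771351+57·20·1824060 = 4158902401,  y_4 = 151·1824060+20·13771351 = 550860080
k=5:  x_5 = 151·4158902401+57·20·550860080 = 1255974753751,  y_5 = 151·550860080+20·4158902401 = 166357920100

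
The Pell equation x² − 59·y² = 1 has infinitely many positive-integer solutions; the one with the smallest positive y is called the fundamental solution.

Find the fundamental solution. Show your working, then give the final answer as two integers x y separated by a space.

[7; 1,2,7,2,1,14] for √59; ℓ=6 ⇒ convergent index 5
i=0: a=7 ⇒ p=7, q=1
i=1: a=1 ⇒ p=8, q=1
i=2: a=2 ⇒ p=23, q=3
i=3: a=7 ⇒ p=169, q=22
i=4: a=2 ⇒ p=361, q=47
i=5: a=1 ⇒ p=530, q=69
→ (530, 69).  Check: 530²=280900, 59·69²=280899, difference 1.

530 69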